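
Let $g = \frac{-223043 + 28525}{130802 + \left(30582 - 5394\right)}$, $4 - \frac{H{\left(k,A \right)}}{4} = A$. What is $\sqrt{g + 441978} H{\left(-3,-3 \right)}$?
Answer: $\frac{28 \sqrt{2688641834493745}}{77995} \approx 18615.0$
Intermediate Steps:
$H{\left(k,A \right)} = 16 - 4 A$
$g = - \frac{97259}{77995}$ ($g = - \frac{194518}{130802 + 25188} = - \frac{194518}{155990} = \left(-194518\right) \frac{1}{155990} = - \frac{97259}{77995} \approx -1.247$)
$\sqrt{g + 441978} H{\left(-3,-3 \right)} = \sqrt{- \frac{97259}{77995} + 441978} \left(16 - -12\right) = \sqrt{\frac{34471976851}{77995}} \left(16 + 12\right) = \frac{\sqrt{2688641834493745}}{77995} \cdot 28 = \frac{28 \sqrt{2688641834493745}}{77995}$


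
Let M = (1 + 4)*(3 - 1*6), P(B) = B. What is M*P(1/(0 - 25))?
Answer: 3/5 ≈ 0.60000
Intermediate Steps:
M = -15 (M = 5*(3 - 6) = 5*(-3) = -15)
M*P(1/(0 - 25)) = -15/(0 - 25) = -15/(-25) = -15*(-1/25) = 3/5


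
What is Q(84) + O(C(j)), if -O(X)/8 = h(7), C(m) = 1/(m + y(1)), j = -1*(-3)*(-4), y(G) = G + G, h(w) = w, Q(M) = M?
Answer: 28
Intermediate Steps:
y(G) = 2*G
j = -12 (j = 3*(-4) = -12)
C(m) = 1/(2 + m) (C(m) = 1/(m + 2*1) = 1/(m + 2) = 1/(2 + m))
O(X) = -56 (O(X) = -8*7 = -56)
Q(84) + O(C(j)) = 84 - 56 = 28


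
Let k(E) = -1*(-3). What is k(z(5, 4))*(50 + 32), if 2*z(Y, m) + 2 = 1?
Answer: 246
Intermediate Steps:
z(Y, m) = -½ (z(Y, m) = -1 + (½)*1 = -1 + ½ = -½)
k(E) = 3
k(z(5, 4))*(50 + 32) = 3*(50 + 32) = 3*82 = 246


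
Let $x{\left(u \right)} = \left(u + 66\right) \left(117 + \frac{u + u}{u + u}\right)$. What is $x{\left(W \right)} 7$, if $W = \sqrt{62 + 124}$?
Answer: $54516 + 826 \sqrt{186} \approx 65781.0$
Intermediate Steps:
$W = \sqrt{186} \approx 13.638$
$x{\left(u \right)} = 7788 + 118 u$ ($x{\left(u \right)} = \left(66 + u\right) \left(117 + \frac{2 u}{2 u}\right) = \left(66 + u\right) \left(117 + 2 u \frac{1}{2 u}\right) = \left(66 + u\right) \left(117 + 1\right) = \left(66 + u\right) 118 = 7788 + 118 u$)
$x{\left(W \right)} 7 = \left(7788 + 118 \sqrt{186}\right) 7 = 54516 + 826 \sqrt{186}$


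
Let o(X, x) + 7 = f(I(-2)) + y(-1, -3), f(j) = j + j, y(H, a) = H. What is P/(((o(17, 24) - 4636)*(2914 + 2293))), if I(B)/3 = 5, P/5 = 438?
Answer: -365/4004183 ≈ -9.1155e-5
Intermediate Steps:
P = 2190 (P = 5*438 = 2190)
I(B) = 15 (I(B) = 3*5 = 15)
f(j) = 2*j
o(X, x) = 22 (o(X, x) = -7 + (2*15 - 1) = -7 + (30 - 1) = -7 + 29 = 22)
P/(((o(17, 24) - 4636)*(2914 + 2293))) = 2190/(((22 - 4636)*(2914 + 2293))) = 2190/((-4614*5207)) = 2190/(-24025098) = 2190*(-1/24025098) = -365/4004183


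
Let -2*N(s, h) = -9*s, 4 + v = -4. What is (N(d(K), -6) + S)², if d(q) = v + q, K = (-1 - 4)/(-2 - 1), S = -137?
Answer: 109561/4 ≈ 27390.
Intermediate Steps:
v = -8 (v = -4 - 4 = -8)
K = 5/3 (K = -5/(-3) = -5*(-⅓) = 5/3 ≈ 1.6667)
d(q) = -8 + q
N(s, h) = 9*s/2 (N(s, h) = -(-9)*s/2 = 9*s/2)
(N(d(K), -6) + S)² = (9*(-8 + 5/3)/2 - 137)² = ((9/2)*(-19/3) - 137)² = (-57/2 - 137)² = (-331/2)² = 109561/4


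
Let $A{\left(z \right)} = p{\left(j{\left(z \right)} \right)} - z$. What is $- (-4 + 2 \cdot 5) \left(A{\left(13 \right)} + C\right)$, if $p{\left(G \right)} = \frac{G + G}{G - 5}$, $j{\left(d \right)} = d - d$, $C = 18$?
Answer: $-30$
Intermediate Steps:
$j{\left(d \right)} = 0$
$p{\left(G \right)} = \frac{2 G}{-5 + G}$
$A{\left(z \right)} = - z$ ($A{\left(z \right)} = 2 \cdot 0 \frac{1}{-5 + 0} - z = 2 \cdot 0 \frac{1}{-5} - z = 2 \cdot 0 \left(- \frac{1}{5}\right) - z = 0 - z = - z$)
$- (-4 + 2 \cdot 5) \left(A{\left(13 \right)} + C\right) = - (-4 + 2 \cdot 5) \left(\left(-1\right) 13 + 18\right) = - (-4 + 10) \left(-13 + 18\right) = \left(-1\right) 6 \cdot 5 = \left(-6\right) 5 = -30$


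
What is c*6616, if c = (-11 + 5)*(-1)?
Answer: 39696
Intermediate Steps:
c = 6 (c = -6*(-1) = 6)
c*6616 = 6*6616 = 39696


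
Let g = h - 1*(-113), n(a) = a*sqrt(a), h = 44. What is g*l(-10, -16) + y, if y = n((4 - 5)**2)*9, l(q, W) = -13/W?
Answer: 2185/16 ≈ 136.56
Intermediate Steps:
n(a) = a**(3/2)
y = 9 (y = ((4 - 5)**2)**(3/2)*9 = ((-1)**2)**(3/2)*9 = 1**(3/2)*9 = 1*9 = 9)
g = 157 (g = 44 - 1*(-113) = 44 + 113 = 157)
g*l(-10, -16) + y = 157*(-13/(-16)) + 9 = 157*(-13*(-1/16)) + 9 = 157*(13/16) + 9 = 2041/16 + 9 = 2185/16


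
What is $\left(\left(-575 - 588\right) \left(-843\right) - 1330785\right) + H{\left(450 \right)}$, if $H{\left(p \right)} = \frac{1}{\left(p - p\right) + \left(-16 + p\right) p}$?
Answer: $- \frac{68428432799}{195300} \approx -3.5038 \cdot 10^{5}$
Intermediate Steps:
$H{\left(p \right)} = \frac{1}{p \left(-16 + p\right)}$ ($H{\left(p \right)} = \frac{1}{0 + p \left(-16 + p\right)} = \frac{1}{p \left(-16 + p\right)}$)
$\left(\left(-575 - 588\right) \left(-843\right) - 1330785\right) + H{\left(450 \right)} = \left(\left(-575 - 588\right) \left(-843\right) - 1330785\right) + \frac{1}{450 \left(-16 + 450\right)} = \left(\left(-1163\right) \left(-843\right) - 1330785\right) + \frac{1}{450 \cdot 434} = \left(980409 - 1330785\right) + \frac{1}{450} \cdot \frac{1}{434} = -350376 + \frac{1}{195300} = - \frac{68428432799}{195300}$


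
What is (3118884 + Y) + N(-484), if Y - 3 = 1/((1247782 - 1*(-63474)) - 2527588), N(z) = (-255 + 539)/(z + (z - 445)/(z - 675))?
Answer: 7105415324024051/2278189836 ≈ 3.1189e+6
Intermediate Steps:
N(z) = 284/(z + (-445 + z)/(-675 + z))
Y = 3648995/1216332 (Y = 3 + 1/((1247782 - 1*(-63474)) - 2527588) = 3 + 1/((1247782 + 63474) - 2527588) = 3 + 1/(1311256 - 2527588) = 3 + 1/(-1216332) = 3 - 1/1216332 = 3648995/1216332 ≈ 3.0000)
(3118884 + Y) + N(-484) = (3118884 + 3648995/1216332) + 284*(675 - 1*(-484))/(445 - 1*(-484)**2 + 674*(-484)) = 3793602062483/1216332 + 284*(675 + 484)/(445 - 1*234256 - 326216) = 3793602062483/1216332 + 284*1159/(445 - 234256 - 326216) = 3793602062483/1216332 + 284*1159/(-560027) = 3793602062483/1216332 + 284*(-1/560027)*1159 = 3793602062483/1216332 - 329156/560027 = 7105415324024051/2278189836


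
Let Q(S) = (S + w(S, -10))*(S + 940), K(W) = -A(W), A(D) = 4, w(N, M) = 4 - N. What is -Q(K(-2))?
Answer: -3744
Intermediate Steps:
K(W) = -4 (K(W) = -1*4 = -4)
Q(S) = 3760 + 4*S (Q(S) = (S + (4 - S))*(S + 940) = 4*(940 + S) = 3760 + 4*S)
-Q(K(-2)) = -(3760 + 4*(-4)) = -(3760 - 16) = -1*3744 = -3744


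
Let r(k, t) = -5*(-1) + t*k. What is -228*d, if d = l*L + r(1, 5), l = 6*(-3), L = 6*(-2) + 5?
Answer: -31008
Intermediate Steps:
L = -7 (L = -12 + 5 = -7)
r(k, t) = 5 + k*t
l = -18
d = 136 (d = -18*(-7) + (5 + 1*5) = 126 + (5 + 5) = 126 + 10 = 136)
-228*d = -228*136 = -31008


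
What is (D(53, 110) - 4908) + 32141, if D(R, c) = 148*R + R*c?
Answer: 40907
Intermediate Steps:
(D(53, 110) - 4908) + 32141 = (53*(148 + 110) - 4908) + 32141 = (53*258 - 4908) + 32141 = (13674 - 4908) + 32141 = 8766 + 32141 = 40907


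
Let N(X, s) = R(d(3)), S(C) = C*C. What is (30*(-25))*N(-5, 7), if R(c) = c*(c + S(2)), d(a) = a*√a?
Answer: -20250 - 9000*√3 ≈ -35838.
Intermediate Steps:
S(C) = C²
d(a) = a^(3/2)
R(c) = c*(4 + c) (R(c) = c*(c + 2²) = c*(c + 4) = c*(4 + c))
N(X, s) = 3*√3*(4 + 3*√3) (N(X, s) = 3^(3/2)*(4 + 3^(3/2)) = (3*√3)*(4 + 3*√3) = 3*√3*(4 + 3*√3))
(30*(-25))*N(-5, 7) = (30*(-25))*(27 + 12*√3) = -750*(27 + 12*√3) = -20250 - 9000*√3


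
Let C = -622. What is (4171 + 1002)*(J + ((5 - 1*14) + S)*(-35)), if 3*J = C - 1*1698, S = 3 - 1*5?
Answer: -6026545/3 ≈ -2.0088e+6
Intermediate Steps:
S = -2 (S = 3 - 5 = -2)
J = -2320/3 (J = (-622 - 1*1698)/3 = (-622 - 1698)/3 = (⅓)*(-2320) = -2320/3 ≈ -773.33)
(4171 + 1002)*(J + ((5 - 1*14) + S)*(-35)) = (4171 + 1002)*(-2320/3 + ((5 - 1*14) - 2)*(-35)) = 5173*(-2320/3 + ((5 - 14) - 2)*(-35)) = 5173*(-2320/3 + (-9 - 2)*(-35)) = 5173*(-2320/3 - 11*(-35)) = 5173*(-2320/3 + 385) = 5173*(-1165/3) = -6026545/3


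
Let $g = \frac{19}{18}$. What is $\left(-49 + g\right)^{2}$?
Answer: $\frac{744769}{324} \approx 2298.7$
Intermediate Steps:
$g = \frac{19}{18}$ ($g = 19 \cdot \frac{1}{18} = \frac{19}{18} \approx 1.0556$)
$\left(-49 + g\right)^{2} = \left(-49 + \frac{19}{18}\right)^{2} = \left(- \frac{863}{18}\right)^{2} = \frac{744769}{324}$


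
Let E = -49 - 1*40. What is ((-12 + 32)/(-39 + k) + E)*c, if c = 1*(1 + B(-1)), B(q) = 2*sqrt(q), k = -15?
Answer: -2413/27 - 4826*I/27 ≈ -89.37 - 178.74*I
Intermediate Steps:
E = -89 (E = -49 - 40 = -89)
c = 1 + 2*I (c = 1*(1 + 2*sqrt(-1)) = 1*(1 + 2*I) = 1 + 2*I ≈ 1.0 + 2.0*I)
((-12 + 32)/(-39 + k) + E)*c = ((-12 + 32)/(-39 - 15) - 89)*(1 + 2*I) = (20/(-54) - 89)*(1 + 2*I) = (20*(-1/54) - 89)*(1 + 2*I) = (-10/27 - 89)*(1 + 2*I) = -2413*(1 + 2*I)/27 = -2413/27 - 4826*I/27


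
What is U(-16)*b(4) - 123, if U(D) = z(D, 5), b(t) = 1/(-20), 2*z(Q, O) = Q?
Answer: -613/5 ≈ -122.60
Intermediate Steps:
z(Q, O) = Q/2
b(t) = -1/20
U(D) = D/2
U(-16)*b(4) - 123 = ((½)*(-16))*(-1/20) - 123 = -8*(-1/20) - 123 = ⅖ - 123 = -613/5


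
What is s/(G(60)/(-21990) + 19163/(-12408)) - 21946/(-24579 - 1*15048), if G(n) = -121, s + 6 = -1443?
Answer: 870902337103114/924394443903 ≈ 942.13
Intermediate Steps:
s = -1449 (s = -6 - 1443 = -1449)
s/(G(60)/(-21990) + 19163/(-12408)) - 21946/(-24579 - 1*15048) = -1449/(-121/(-21990) + 19163/(-12408)) - 21946/(-24579 - 1*15048) = -1449/(-121*(-1/21990) + 19163*(-1/12408)) - 21946/(-24579 - 15048) = -1449/(121/21990 - 19163/12408) - 21946/(-39627) = -1449/(-23327389/15158440) - 21946*(-1/39627) = -1449*(-15158440/23327389) + 21946/39627 = 21964579560/23327389 + 21946/39627 = 870902337103114/924394443903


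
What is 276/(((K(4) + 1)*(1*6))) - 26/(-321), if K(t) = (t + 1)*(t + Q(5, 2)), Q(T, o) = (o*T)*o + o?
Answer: 18172/42051 ≈ 0.43214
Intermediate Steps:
Q(T, o) = o + T*o**2 (Q(T, o) = (T*o)*o + o = T*o**2 + o = o + T*o**2)
K(t) = (1 + t)*(22 + t) (K(t) = (t + 1)*(t + 2*(1 + 5*2)) = (1 + t)*(t + 2*(1 + 10)) = (1 + t)*(t + 2*11) = (1 + t)*(t + 22) = (1 + t)*(22 + t))
276/(((K(4) + 1)*(1*6))) - 26/(-321) = 276/((((22 + 4**2 + 23*4) + 1)*(1*6))) - 26/(-321) = 276/((((22 + 16 + 92) + 1)*6)) - 26*(-1/321) = 276/(((130 + 1)*6)) + 26/321 = 276/((131*6)) + 26/321 = 276/786 + 26/321 = 276*(1/786) + 26/321 = 46/131 + 26/321 = 18172/42051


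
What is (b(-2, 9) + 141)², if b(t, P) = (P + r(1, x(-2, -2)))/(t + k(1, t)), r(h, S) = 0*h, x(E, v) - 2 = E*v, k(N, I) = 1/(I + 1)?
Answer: 19044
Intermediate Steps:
k(N, I) = 1/(1 + I)
x(E, v) = 2 + E*v
r(h, S) = 0
b(t, P) = P/(t + 1/(1 + t)) (b(t, P) = (P + 0)/(t + 1/(1 + t)) = P/(t + 1/(1 + t)))
(b(-2, 9) + 141)² = (9*(1 - 2)/(1 - 2*(1 - 2)) + 141)² = (9*(-1)/(1 - 2*(-1)) + 141)² = (9*(-1)/(1 + 2) + 141)² = (9*(-1)/3 + 141)² = (9*(⅓)*(-1) + 141)² = (-3 + 141)² = 138² = 19044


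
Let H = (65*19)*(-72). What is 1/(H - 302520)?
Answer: -1/391440 ≈ -2.5547e-6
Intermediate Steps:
H = -88920 (H = 1235*(-72) = -88920)
1/(H - 302520) = 1/(-88920 - 302520) = 1/(-391440) = -1/391440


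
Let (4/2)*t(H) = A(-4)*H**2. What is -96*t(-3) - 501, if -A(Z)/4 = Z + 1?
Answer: -5685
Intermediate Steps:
A(Z) = -4 - 4*Z (A(Z) = -4*(Z + 1) = -4*(1 + Z) = -4 - 4*Z)
t(H) = 6*H**2 (t(H) = ((-4 - 4*(-4))*H**2)/2 = ((-4 + 16)*H**2)/2 = (12*H**2)/2 = 6*H**2)
-96*t(-3) - 501 = -576*(-3)**2 - 501 = -576*9 - 501 = -96*54 - 501 = -5184 - 501 = -5685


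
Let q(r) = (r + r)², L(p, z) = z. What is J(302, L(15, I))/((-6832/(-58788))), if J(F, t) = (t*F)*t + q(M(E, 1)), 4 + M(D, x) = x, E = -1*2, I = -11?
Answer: 268793433/854 ≈ 3.1475e+5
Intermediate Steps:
E = -2
M(D, x) = -4 + x
q(r) = 4*r² (q(r) = (2*r)² = 4*r²)
J(F, t) = 36 + F*t² (J(F, t) = (t*F)*t + 4*(-4 + 1)² = (F*t)*t + 4*(-3)² = F*t² + 4*9 = F*t² + 36 = 36 + F*t²)
J(302, L(15, I))/((-6832/(-58788))) = (36 + 302*(-11)²)/((-6832/(-58788))) = (36 + 302*121)/((-6832*(-1/58788))) = (36 + 36542)/(1708/14697) = 36578*(14697/1708) = 268793433/854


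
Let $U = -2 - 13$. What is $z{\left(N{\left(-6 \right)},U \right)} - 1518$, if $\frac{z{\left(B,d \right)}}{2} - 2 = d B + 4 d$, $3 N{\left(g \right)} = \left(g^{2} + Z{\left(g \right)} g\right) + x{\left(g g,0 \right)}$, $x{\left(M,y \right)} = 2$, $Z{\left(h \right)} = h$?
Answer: $-2374$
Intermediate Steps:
$U = -15$ ($U = -2 - 13 = -15$)
$N{\left(g \right)} = \frac{2}{3} + \frac{2 g^{2}}{3}$ ($N{\left(g \right)} = \frac{\left(g^{2} + g g\right) + 2}{3} = \frac{\left(g^{2} + g^{2}\right) + 2}{3} = \frac{2 g^{2} + 2}{3} = \frac{2 + 2 g^{2}}{3} = \frac{2}{3} + \frac{2 g^{2}}{3}$)
$z{\left(B,d \right)} = 4 + 8 d + 2 B d$ ($z{\left(B,d \right)} = 4 + 2 \left(d B + 4 d\right) = 4 + 2 \left(B d + 4 d\right) = 4 + 2 \left(4 d + B d\right) = 4 + \left(8 d + 2 B d\right) = 4 + 8 d + 2 B d$)
$z{\left(N{\left(-6 \right)},U \right)} - 1518 = \left(4 + 8 \left(-15\right) + 2 \left(\frac{2}{3} + \frac{2 \left(-6\right)^{2}}{3}\right) \left(-15\right)\right) - 1518 = \left(4 - 120 + 2 \left(\frac{2}{3} + \frac{2}{3} \cdot 36\right) \left(-15\right)\right) - 1518 = \left(4 - 120 + 2 \left(\frac{2}{3} + 24\right) \left(-15\right)\right) - 1518 = \left(4 - 120 + 2 \cdot \frac{74}{3} \left(-15\right)\right) - 1518 = \left(4 - 120 - 740\right) - 1518 = -856 - 1518 = -2374$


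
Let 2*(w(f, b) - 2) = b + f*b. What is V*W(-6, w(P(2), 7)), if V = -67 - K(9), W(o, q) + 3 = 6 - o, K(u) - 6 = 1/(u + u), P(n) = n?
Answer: -1315/2 ≈ -657.50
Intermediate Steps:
K(u) = 6 + 1/(2*u) (K(u) = 6 + 1/(u + u) = 6 + 1/(2*u))
w(f, b) = 2 + b/2 + b*f/2 (w(f, b) = 2 + (b + f*b)/2 = 2 + (b + b*f)/2 = 2 + (b/2 + b*f/2) = 2 + b/2 + b*f/2)
W(o, q) = 3 - o (W(o, q) = -3 + (6 - o) = 3 - o)
V = -1315/18 (V = -67 - (6 + (1/2)/9) = -67 - (6 + (1/2)*(1/9)) = -67 - (6 + 1/18) = -67 - 1*109/18 = -67 - 109/18 = -1315/18 ≈ -73.056)
V*W(-6, w(P(2), 7)) = -1315*(3 - 1*(-6))/18 = -1315*(3 + 6)/18 = -1315/18*9 = -1315/2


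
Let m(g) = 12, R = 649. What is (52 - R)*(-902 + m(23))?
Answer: 531330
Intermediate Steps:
(52 - R)*(-902 + m(23)) = (52 - 1*649)*(-902 + 12) = (52 - 649)*(-890) = -597*(-890) = 531330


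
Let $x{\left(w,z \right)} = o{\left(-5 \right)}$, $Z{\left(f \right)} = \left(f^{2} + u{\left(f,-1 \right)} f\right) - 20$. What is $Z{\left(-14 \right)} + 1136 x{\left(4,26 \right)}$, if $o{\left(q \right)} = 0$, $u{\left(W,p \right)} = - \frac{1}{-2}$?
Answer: $169$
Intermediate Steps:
$u{\left(W,p \right)} = \frac{1}{2}$ ($u{\left(W,p \right)} = \left(-1\right) \left(- \frac{1}{2}\right) = \frac{1}{2}$)
$Z{\left(f \right)} = -20 + f^{2} + \frac{f}{2}$ ($Z{\left(f \right)} = \left(f^{2} + \frac{f}{2}\right) - 20 = -20 + f^{2} + \frac{f}{2}$)
$x{\left(w,z \right)} = 0$
$Z{\left(-14 \right)} + 1136 x{\left(4,26 \right)} = \left(-20 + \left(-14\right)^{2} + \frac{1}{2} \left(-14\right)\right) + 1136 \cdot 0 = \left(-20 + 196 - 7\right) + 0 = 169 + 0 = 169$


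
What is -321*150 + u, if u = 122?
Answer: -48028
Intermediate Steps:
-321*150 + u = -321*150 + 122 = -48150 + 122 = -48028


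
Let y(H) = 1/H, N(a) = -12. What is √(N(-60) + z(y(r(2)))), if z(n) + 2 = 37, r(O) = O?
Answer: √23 ≈ 4.7958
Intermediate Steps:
z(n) = 35 (z(n) = -2 + 37 = 35)
√(N(-60) + z(y(r(2)))) = √(-12 + 35) = √23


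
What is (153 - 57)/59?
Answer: 96/59 ≈ 1.6271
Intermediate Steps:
(153 - 57)/59 = 96*(1/59) = 96/59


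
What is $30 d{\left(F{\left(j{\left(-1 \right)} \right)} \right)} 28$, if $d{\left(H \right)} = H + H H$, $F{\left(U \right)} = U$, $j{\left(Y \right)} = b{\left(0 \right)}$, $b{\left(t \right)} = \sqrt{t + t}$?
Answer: $0$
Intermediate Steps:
$b{\left(t \right)} = \sqrt{2} \sqrt{t}$ ($b{\left(t \right)} = \sqrt{2 t} = \sqrt{2} \sqrt{t}$)
$j{\left(Y \right)} = 0$ ($j{\left(Y \right)} = \sqrt{2} \sqrt{0} = \sqrt{2} \cdot 0 = 0$)
$d{\left(H \right)} = H + H^{2}$
$30 d{\left(F{\left(j{\left(-1 \right)} \right)} \right)} 28 = 30 \cdot 0 \left(1 + 0\right) 28 = 30 \cdot 0 \cdot 1 \cdot 28 = 30 \cdot 0 \cdot 28 = 0 \cdot 28 = 0$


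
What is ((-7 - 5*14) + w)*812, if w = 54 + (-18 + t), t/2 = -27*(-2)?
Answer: 54404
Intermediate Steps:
t = 108 (t = 2*(-27*(-2)) = 2*54 = 108)
w = 144 (w = 54 + (-18 + 108) = 54 + 90 = 144)
((-7 - 5*14) + w)*812 = ((-7 - 5*14) + 144)*812 = ((-7 - 70) + 144)*812 = (-77 + 144)*812 = 67*812 = 54404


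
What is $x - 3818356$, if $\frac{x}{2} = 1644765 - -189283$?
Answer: $-150260$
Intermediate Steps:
$x = 3668096$ ($x = 2 \left(1644765 - -189283\right) = 2 \left(1644765 + 189283\right) = 2 \cdot 1834048 = 3668096$)
$x - 3818356 = 3668096 - 3818356 = -150260$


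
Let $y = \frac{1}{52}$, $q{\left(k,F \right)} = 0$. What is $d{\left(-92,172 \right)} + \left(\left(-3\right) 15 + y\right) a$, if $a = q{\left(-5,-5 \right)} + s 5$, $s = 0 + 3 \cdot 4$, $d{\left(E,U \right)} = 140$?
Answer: $- \frac{33265}{13} \approx -2558.8$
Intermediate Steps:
$s = 12$ ($s = 0 + 12 = 12$)
$y = \frac{1}{52} \approx 0.019231$
$a = 60$ ($a = 0 + 12 \cdot 5 = 0 + 60 = 60$)
$d{\left(-92,172 \right)} + \left(\left(-3\right) 15 + y\right) a = 140 + \left(\left(-3\right) 15 + \frac{1}{52}\right) 60 = 140 + \left(-45 + \frac{1}{52}\right) 60 = 140 - \frac{35085}{13} = - \frac{33265}{13}$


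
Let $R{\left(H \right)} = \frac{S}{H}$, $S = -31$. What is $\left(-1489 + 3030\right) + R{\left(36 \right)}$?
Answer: $\frac{55445}{36} \approx 1540.1$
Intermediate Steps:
$R{\left(H \right)} = - \frac{31}{H}$
$\left(-1489 + 3030\right) + R{\left(36 \right)} = \left(-1489 + 3030\right) - \frac{31}{36} = 1541 - \frac{31}{36} = \frac{55445}{36}$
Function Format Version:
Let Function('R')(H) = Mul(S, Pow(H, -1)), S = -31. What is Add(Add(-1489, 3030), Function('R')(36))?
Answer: Rational(55445, 36) ≈ 1540.1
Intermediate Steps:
Function('R')(H) = Mul(-31, Pow(H, -1))
Add(Add(-1489, 3030), Function('R')(36)) = Add(Add(-1489, 3030), Mul(-31, Pow(36, -1))) = Add(1541, Mul(-31, Rational(1, 36))) = Add(1541, Rational(-31, 36)) = Rational(55445, 36)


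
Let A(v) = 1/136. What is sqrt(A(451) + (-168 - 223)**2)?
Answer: sqrt(706921778)/68 ≈ 391.00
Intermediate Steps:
A(v) = 1/136
sqrt(A(451) + (-168 - 223)**2) = sqrt(1/136 + (-168 - 223)**2) = sqrt(1/136 + (-391)**2) = sqrt(1/136 + 152881) = sqrt(20791817/136) = sqrt(706921778)/68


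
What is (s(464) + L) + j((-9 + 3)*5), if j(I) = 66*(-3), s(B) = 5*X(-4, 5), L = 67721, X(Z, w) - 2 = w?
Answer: 67558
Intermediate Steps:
X(Z, w) = 2 + w
s(B) = 35 (s(B) = 5*(2 + 5) = 5*7 = 35)
j(I) = -198
(s(464) + L) + j((-9 + 3)*5) = (35 + 67721) - 198 = 67756 - 198 = 67558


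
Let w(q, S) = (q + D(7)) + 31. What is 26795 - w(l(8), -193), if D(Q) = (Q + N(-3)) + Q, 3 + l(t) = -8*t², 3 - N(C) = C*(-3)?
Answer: 27271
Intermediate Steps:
N(C) = 3 + 3*C (N(C) = 3 - C*(-3) = 3 - (-3)*C = 3 + 3*C)
l(t) = -3 - 8*t²
D(Q) = -6 + 2*Q (D(Q) = (Q + (3 + 3*(-3))) + Q = (Q + (3 - 9)) + Q = (Q - 6) + Q = (-6 + Q) + Q = -6 + 2*Q)
w(q, S) = 39 + q (w(q, S) = (q + (-6 + 2*7)) + 31 = (q + (-6 + 14)) + 31 = (q + 8) + 31 = (8 + q) + 31 = 39 + q)
26795 - w(l(8), -193) = 26795 - (39 + (-3 - 8*8²)) = 26795 - (39 + (-3 - 8*64)) = 26795 - (39 + (-3 - 512)) = 26795 - (39 - 515) = 26795 - 1*(-476) = 26795 + 476 = 27271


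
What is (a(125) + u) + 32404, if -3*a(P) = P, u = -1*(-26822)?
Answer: 177553/3 ≈ 59184.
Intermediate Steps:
u = 26822
a(P) = -P/3
(a(125) + u) + 32404 = (-⅓*125 + 26822) + 32404 = (-125/3 + 26822) + 32404 = 80341/3 + 32404 = 177553/3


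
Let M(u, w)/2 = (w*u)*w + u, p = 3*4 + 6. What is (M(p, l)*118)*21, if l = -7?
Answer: 4460400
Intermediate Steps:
p = 18 (p = 12 + 6 = 18)
M(u, w) = 2*u + 2*u*w² (M(u, w) = 2*((w*u)*w + u) = 2*((u*w)*w + u) = 2*(u*w² + u) = 2*(u + u*w²) = 2*u + 2*u*w²)
(M(p, l)*118)*21 = ((2*18*(1 + (-7)²))*118)*21 = ((2*18*(1 + 49))*118)*21 = ((2*18*50)*118)*21 = (1800*118)*21 = 212400*21 = 4460400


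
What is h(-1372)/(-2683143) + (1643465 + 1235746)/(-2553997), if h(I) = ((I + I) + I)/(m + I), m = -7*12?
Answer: -4319546098135/3831639107244 ≈ -1.1273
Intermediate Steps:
m = -84
h(I) = 3*I/(-84 + I) (h(I) = ((I + I) + I)/(-84 + I) = (2*I + I)/(-84 + I) = (3*I)/(-84 + I) = 3*I/(-84 + I))
h(-1372)/(-2683143) + (1643465 + 1235746)/(-2553997) = (3*(-1372)/(-84 - 1372))/(-2683143) + (1643465 + 1235746)/(-2553997) = (3*(-1372)/(-1456))*(-1/2683143) + 2879211*(-1/2553997) = (3*(-1372)*(-1/1456))*(-1/2683143) - 2879211/2553997 = (147/52)*(-1/2683143) - 2879211/2553997 = -49/46507812 - 2879211/2553997 = -4319546098135/3831639107244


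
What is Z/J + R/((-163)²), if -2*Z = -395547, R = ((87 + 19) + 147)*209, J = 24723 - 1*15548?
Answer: 11479581193/487541150 ≈ 23.546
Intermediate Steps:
J = 9175 (J = 24723 - 15548 = 9175)
R = 52877 (R = (106 + 147)*209 = 253*209 = 52877)
Z = 395547/2 (Z = -½*(-395547) = 395547/2 ≈ 1.9777e+5)
Z/J + R/((-163)²) = (395547/2)/9175 + 52877/((-163)²) = (395547/2)*(1/9175) + 52877/26569 = 395547/18350 + 52877*(1/26569) = 395547/18350 + 52877/26569 = 11479581193/487541150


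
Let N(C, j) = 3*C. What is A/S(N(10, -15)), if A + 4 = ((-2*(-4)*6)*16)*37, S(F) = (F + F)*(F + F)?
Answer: 7103/900 ≈ 7.8922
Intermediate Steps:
S(F) = 4*F² (S(F) = (2*F)*(2*F) = 4*F²)
A = 28412 (A = -4 + ((-2*(-4)*6)*16)*37 = -4 + ((8*6)*16)*37 = -4 + (48*16)*37 = -4 + 768*37 = -4 + 28416 = 28412)
A/S(N(10, -15)) = 28412/((4*(3*10)²)) = 28412/((4*30²)) = 28412/((4*900)) = 28412/3600 = 28412*(1/3600) = 7103/900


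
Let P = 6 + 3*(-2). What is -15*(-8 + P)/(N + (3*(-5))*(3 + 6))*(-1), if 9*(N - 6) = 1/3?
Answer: 1620/1741 ≈ 0.93050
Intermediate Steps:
N = 163/27 (N = 6 + (⅑)/3 = 6 + (⅑)*(⅓) = 6 + 1/27 = 163/27 ≈ 6.0370)
P = 0 (P = 6 - 6 = 0)
-15*(-8 + P)/(N + (3*(-5))*(3 + 6))*(-1) = -15*(-8 + 0)/(163/27 + (3*(-5))*(3 + 6))*(-1) = -(-120)/(163/27 - 15*9)*(-1) = -(-120)/(163/27 - 135)*(-1) = -(-120)/(-3482/27)*(-1) = -(-120)*(-27)/3482*(-1) = -15*108/1741*(-1) = -1620/1741*(-1) = 1620/1741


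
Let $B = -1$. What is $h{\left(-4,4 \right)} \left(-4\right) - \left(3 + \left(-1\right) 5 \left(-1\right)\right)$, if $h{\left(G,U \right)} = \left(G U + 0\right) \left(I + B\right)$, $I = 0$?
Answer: $-72$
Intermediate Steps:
$h{\left(G,U \right)} = - G U$ ($h{\left(G,U \right)} = \left(G U + 0\right) \left(0 - 1\right) = G U \left(-1\right) = - G U$)
$h{\left(-4,4 \right)} \left(-4\right) - \left(3 + \left(-1\right) 5 \left(-1\right)\right) = \left(-1\right) \left(-4\right) 4 \left(-4\right) - \left(3 + \left(-1\right) 5 \left(-1\right)\right) = 16 \left(-4\right) - \left(3 - -5\right) = -64 - 8 = -72$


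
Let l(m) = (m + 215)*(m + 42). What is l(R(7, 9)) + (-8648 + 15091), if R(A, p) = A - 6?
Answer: 15731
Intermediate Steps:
R(A, p) = -6 + A
l(m) = (42 + m)*(215 + m) (l(m) = (215 + m)*(42 + m) = (42 + m)*(215 + m))
l(R(7, 9)) + (-8648 + 15091) = (9030 + (-6 + 7)² + 257*(-6 + 7)) + (-8648 + 15091) = (9030 + 1² + 257*1) + 6443 = (9030 + 1 + 257) + 6443 = 9288 + 6443 = 15731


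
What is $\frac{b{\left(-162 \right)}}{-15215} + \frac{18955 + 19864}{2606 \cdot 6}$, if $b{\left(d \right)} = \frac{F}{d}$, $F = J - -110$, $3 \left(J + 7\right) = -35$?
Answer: $\frac{47841831929}{19270040940} \approx 2.4827$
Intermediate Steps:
$J = - \frac{56}{3}$ ($J = -7 + \frac{1}{3} \left(-35\right) = -7 - \frac{35}{3} = - \frac{56}{3} \approx -18.667$)
$F = \frac{274}{3}$ ($F = - \frac{56}{3} - -110 = - \frac{56}{3} + 110 = \frac{274}{3} \approx 91.333$)
$b{\left(d \right)} = \frac{274}{3 d}$
$\frac{b{\left(-162 \right)}}{-15215} + \frac{18955 + 19864}{2606 \cdot 6} = \frac{\frac{274}{3} \frac{1}{-162}}{-15215} + \frac{18955 + 19864}{2606 \cdot 6} = \frac{274}{3} \left(- \frac{1}{162}\right) \left(- \frac{1}{15215}\right) + \frac{38819}{15636} = \left(- \frac{137}{243}\right) \left(- \frac{1}{15215}\right) + 38819 \cdot \frac{1}{15636} = \frac{137}{3697245} + \frac{38819}{15636} = \frac{47841831929}{19270040940}$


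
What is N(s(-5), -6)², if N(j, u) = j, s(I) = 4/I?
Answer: 16/25 ≈ 0.64000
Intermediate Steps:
N(s(-5), -6)² = (4/(-5))² = (4*(-⅕))² = (-⅘)² = 16/25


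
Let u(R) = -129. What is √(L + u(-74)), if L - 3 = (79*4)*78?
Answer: √24522 ≈ 156.59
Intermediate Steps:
L = 24651 (L = 3 + (79*4)*78 = 3 + 316*78 = 3 + 24648 = 24651)
√(L + u(-74)) = √(24651 - 129) = √24522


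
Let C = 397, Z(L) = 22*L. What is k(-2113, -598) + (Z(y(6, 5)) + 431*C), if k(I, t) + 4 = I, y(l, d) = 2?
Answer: 169034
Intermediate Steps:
k(I, t) = -4 + I
k(-2113, -598) + (Z(y(6, 5)) + 431*C) = (-4 - 2113) + (22*2 + 431*397) = -2117 + (44 + 171107) = -2117 + 171151 = 169034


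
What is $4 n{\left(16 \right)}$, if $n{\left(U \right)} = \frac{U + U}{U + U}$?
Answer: $4$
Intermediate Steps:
$n{\left(U \right)} = 1$ ($n{\left(U \right)} = \frac{2 U}{2 U} = 2 U \frac{1}{2 U} = 1$)
$4 n{\left(16 \right)} = 4 \cdot 1 = 4$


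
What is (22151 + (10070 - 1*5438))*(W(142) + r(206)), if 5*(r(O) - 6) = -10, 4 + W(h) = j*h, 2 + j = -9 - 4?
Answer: -57047790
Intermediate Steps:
j = -15 (j = -2 + (-9 - 4) = -2 - 13 = -15)
W(h) = -4 - 15*h
r(O) = 4 (r(O) = 6 + (⅕)*(-10) = 6 - 2 = 4)
(22151 + (10070 - 1*5438))*(W(142) + r(206)) = (22151 + (10070 - 1*5438))*((-4 - 15*142) + 4) = (22151 + (10070 - 5438))*((-4 - 2130) + 4) = (22151 + 4632)*(-2134 + 4) = 26783*(-2130) = -57047790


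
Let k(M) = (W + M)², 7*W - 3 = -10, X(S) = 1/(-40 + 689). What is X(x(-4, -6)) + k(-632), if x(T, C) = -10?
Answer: 260047162/649 ≈ 4.0069e+5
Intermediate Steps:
X(S) = 1/649
W = -1 (W = 3/7 + (⅐)*(-10) = 3/7 - 10/7 = -1)
k(M) = (-1 + M)²
X(x(-4, -6)) + k(-632) = 1/649 + (-1 - 632)² = 1/649 + (-633)² = 1/649 + 400689 = 260047162/649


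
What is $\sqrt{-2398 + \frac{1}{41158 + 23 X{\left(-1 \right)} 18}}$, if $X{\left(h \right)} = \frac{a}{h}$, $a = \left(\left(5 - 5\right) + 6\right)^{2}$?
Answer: $\frac{i \sqrt{1652875467114}}{26254} \approx 48.969 i$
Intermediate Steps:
$a = 36$ ($a = \left(\left(5 - 5\right) + 6\right)^{2} = \left(0 + 6\right)^{2} = 6^{2} = 36$)
$X{\left(h \right)} = \frac{36}{h}$
$\sqrt{-2398 + \frac{1}{41158 + 23 X{\left(-1 \right)} 18}} = \sqrt{-2398 + \frac{1}{41158 + 23 \frac{36}{-1} \cdot 18}} = \sqrt{-2398 + \frac{1}{41158 + 23 \cdot 36 \left(-1\right) 18}} = \sqrt{-2398 + \frac{1}{41158 + 23 \left(-36\right) 18}} = \sqrt{-2398 + \frac{1}{41158 - 14904}} = \sqrt{-2398 + \frac{1}{26254}} = \sqrt{- \frac{62957091}{26254}} = \frac{i \sqrt{1652875467114}}{26254}$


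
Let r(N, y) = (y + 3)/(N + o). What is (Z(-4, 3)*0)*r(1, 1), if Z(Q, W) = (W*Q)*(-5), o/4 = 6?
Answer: 0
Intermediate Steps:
o = 24 (o = 4*6 = 24)
r(N, y) = (3 + y)/(24 + N) (r(N, y) = (y + 3)/(N + 24) = (3 + y)/(24 + N))
Z(Q, W) = -5*Q*W (Z(Q, W) = (Q*W)*(-5) = -5*Q*W)
(Z(-4, 3)*0)*r(1, 1) = (-5*(-4)*3*0)*((3 + 1)/(24 + 1)) = (60*0)*(4/25) = 0*((1/25)*4) = 0*(4/25) = 0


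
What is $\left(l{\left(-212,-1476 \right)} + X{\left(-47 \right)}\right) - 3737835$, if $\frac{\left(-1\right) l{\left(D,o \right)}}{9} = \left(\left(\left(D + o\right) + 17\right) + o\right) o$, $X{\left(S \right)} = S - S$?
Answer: $-45542583$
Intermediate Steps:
$X{\left(S \right)} = 0$
$l{\left(D,o \right)} = - 9 o \left(17 + D + 2 o\right)$ ($l{\left(D,o \right)} = - 9 \left(\left(\left(D + o\right) + 17\right) + o\right) o = - 9 \left(\left(17 + D + o\right) + o\right) o = - 9 \left(17 + D + 2 o\right) o = - 9 o \left(17 + D + 2 o\right)$)
$\left(l{\left(-212,-1476 \right)} + X{\left(-47 \right)}\right) - 3737835 = \left(\left(-9\right) \left(-1476\right) \left(17 - 212 + 2 \left(-1476\right)\right) + 0\right) - 3737835 = \left(\left(-9\right) \left(-1476\right) \left(17 - 212 - 2952\right) + 0\right) - 3737835 = \left(\left(-9\right) \left(-1476\right) \left(-3147\right) + 0\right) - 3737835 = \left(-41804748 + 0\right) - 3737835 = -41804748 - 3737835 = -45542583$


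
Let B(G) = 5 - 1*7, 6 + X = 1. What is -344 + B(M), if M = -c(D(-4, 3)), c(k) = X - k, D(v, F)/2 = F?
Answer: -346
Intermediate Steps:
X = -5 (X = -6 + 1 = -5)
D(v, F) = 2*F
c(k) = -5 - k
M = 11 (M = -(-5 - 2*3) = -(-5 - 1*6) = -(-5 - 6) = -1*(-11) = 11)
B(G) = -2 (B(G) = 5 - 7 = -2)
-344 + B(M) = -344 - 2 = -346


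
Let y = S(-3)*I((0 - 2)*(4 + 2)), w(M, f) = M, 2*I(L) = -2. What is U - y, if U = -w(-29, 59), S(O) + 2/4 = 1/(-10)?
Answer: 142/5 ≈ 28.400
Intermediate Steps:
I(L) = -1 (I(L) = (½)*(-2) = -1)
S(O) = -⅗ (S(O) = -½ + 1/(-10) = -½ - ⅒ = -⅗)
y = ⅗ (y = -⅗*(-1) = ⅗ ≈ 0.60000)
U = 29 (U = -1*(-29) = 29)
U - y = 29 - 1*⅗ = 29 - ⅗ = 142/5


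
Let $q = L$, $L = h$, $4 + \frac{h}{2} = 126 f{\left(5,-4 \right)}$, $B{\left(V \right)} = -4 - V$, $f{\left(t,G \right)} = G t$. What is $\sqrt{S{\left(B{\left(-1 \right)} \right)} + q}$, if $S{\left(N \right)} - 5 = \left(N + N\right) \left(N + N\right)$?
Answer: $i \sqrt{5007} \approx 70.76 i$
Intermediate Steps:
$h = -5048$ ($h = -8 + 2 \cdot 126 \left(\left(-4\right) 5\right) = -8 + 2 \cdot 126 \left(-20\right) = -8 + 2 \left(-2520\right) = -8 - 5040 = -5048$)
$L = -5048$
$q = -5048$
$S{\left(N \right)} = 5 + 4 N^{2}$ ($S{\left(N \right)} = 5 + \left(N + N\right) \left(N + N\right) = 5 + 2 N 2 N = 5 + 4 N^{2}$)
$\sqrt{S{\left(B{\left(-1 \right)} \right)} + q} = \sqrt{\left(5 + 4 \left(-4 - -1\right)^{2}\right) - 5048} = \sqrt{\left(5 + 4 \left(-4 + 1\right)^{2}\right) - 5048} = \sqrt{\left(5 + 4 \left(-3\right)^{2}\right) - 5048} = \sqrt{\left(5 + 4 \cdot 9\right) - 5048} = \sqrt{\left(5 + 36\right) - 5048} = \sqrt{41 - 5048} = \sqrt{-5007} = i \sqrt{5007}$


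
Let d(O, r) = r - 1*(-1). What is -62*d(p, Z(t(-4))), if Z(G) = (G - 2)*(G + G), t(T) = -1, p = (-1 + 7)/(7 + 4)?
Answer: -434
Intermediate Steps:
p = 6/11 ≈ 0.54545
Z(G) = 2*G*(-2 + G) (Z(G) = (-2 + G)*(2*G) = 2*G*(-2 + G))
d(O, r) = 1 + r (d(O, r) = r + 1 = 1 + r)
-62*d(p, Z(t(-4))) = -62*(1 + 2*(-1)*(-2 - 1)) = -62*(1 + 2*(-1)*(-3)) = -62*(1 + 6) = -62*7 = -434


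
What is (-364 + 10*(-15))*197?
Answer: -101258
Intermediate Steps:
(-364 + 10*(-15))*197 = (-364 - 150)*197 = -514*197 = -101258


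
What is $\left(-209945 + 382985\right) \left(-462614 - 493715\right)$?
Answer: $-165483170160$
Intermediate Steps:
$\left(-209945 + 382985\right) \left(-462614 - 493715\right) = 173040 \left(-956329\right) = -165483170160$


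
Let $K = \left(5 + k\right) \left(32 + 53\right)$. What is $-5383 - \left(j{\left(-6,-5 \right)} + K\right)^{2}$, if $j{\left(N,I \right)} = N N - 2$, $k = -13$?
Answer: $-422699$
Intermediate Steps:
$j{\left(N,I \right)} = -2 + N^{2}$ ($j{\left(N,I \right)} = N^{2} - 2 = -2 + N^{2}$)
$K = -680$ ($K = \left(5 - 13\right) \left(32 + 53\right) = \left(-8\right) 85 = -680$)
$-5383 - \left(j{\left(-6,-5 \right)} + K\right)^{2} = -5383 - \left(\left(-2 + \left(-6\right)^{2}\right) - 680\right)^{2} = -5383 - \left(\left(-2 + 36\right) - 680\right)^{2} = -5383 - \left(34 - 680\right)^{2} = -5383 - \left(-646\right)^{2} = -5383 - 417316 = -422699$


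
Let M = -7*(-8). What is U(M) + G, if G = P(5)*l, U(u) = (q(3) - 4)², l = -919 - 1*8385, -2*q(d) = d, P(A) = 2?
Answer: -74311/4 ≈ -18578.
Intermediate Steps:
q(d) = -d/2
l = -9304 (l = -919 - 8385 = -9304)
M = 56
U(u) = 121/4 (U(u) = (-½*3 - 4)² = (-3/2 - 4)² = (-11/2)² = 121/4)
G = -18608 (G = 2*(-9304) = -18608)
U(M) + G = 121/4 - 18608 = -74311/4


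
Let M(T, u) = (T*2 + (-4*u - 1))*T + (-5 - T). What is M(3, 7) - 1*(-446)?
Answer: 369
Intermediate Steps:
M(T, u) = -5 - T + T*(-1 - 4*u + 2*T) (M(T, u) = (2*T + (-1 - 4*u))*T + (-5 - T) = (-1 - 4*u + 2*T)*T + (-5 - T) = T*(-1 - 4*u + 2*T) + (-5 - T) = -5 - T + T*(-1 - 4*u + 2*T))
M(3, 7) - 1*(-446) = (-5 - 2*3 + 2*3² - 4*3*7) - 1*(-446) = (-5 - 6 + 2*9 - 84) + 446 = (-5 - 6 + 18 - 84) + 446 = -77 + 446 = 369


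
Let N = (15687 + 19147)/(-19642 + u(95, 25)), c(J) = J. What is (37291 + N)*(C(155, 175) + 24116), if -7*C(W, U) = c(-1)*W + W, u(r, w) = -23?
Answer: 17684086294996/19665 ≈ 8.9927e+8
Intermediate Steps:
N = -34834/19665 (N = (15687 + 19147)/(-19642 - 23) = 34834/(-19665) = 34834*(-1/19665) = -34834/19665 ≈ -1.7714)
C(W, U) = 0 (C(W, U) = -(-W + W)/7 = -1/7*0 = 0)
(37291 + N)*(C(155, 175) + 24116) = (37291 - 34834/19665)*(0 + 24116) = (733292681/19665)*24116 = 17684086294996/19665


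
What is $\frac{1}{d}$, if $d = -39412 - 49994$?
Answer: $- \frac{1}{89406} \approx -1.1185 \cdot 10^{-5}$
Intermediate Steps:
$d = -89406$ ($d = -39412 - 49994 = -89406$)
$\frac{1}{d} = \frac{1}{-89406} = - \frac{1}{89406}$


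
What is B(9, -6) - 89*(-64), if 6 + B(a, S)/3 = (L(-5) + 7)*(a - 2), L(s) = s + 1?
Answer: 5741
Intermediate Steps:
L(s) = 1 + s
B(a, S) = -36 + 9*a (B(a, S) = -18 + 3*(((1 - 5) + 7)*(a - 2)) = -18 + 3*((-4 + 7)*(-2 + a)) = -18 + 3*(3*(-2 + a)) = -18 + 3*(-6 + 3*a) = -18 + (-18 + 9*a) = -36 + 9*a)
B(9, -6) - 89*(-64) = (-36 + 9*9) - 89*(-64) = (-36 + 81) + 5696 = 45 + 5696 = 5741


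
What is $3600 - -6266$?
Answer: $9866$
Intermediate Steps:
$3600 - -6266 = 3600 + \left(-12195 + 18461\right) = 3600 + 6266 = 9866$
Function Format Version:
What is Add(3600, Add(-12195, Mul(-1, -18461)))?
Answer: 9866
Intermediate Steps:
Add(3600, Add(-12195, Mul(-1, -18461))) = Add(3600, Add(-12195, 18461)) = Add(3600, 6266) = 9866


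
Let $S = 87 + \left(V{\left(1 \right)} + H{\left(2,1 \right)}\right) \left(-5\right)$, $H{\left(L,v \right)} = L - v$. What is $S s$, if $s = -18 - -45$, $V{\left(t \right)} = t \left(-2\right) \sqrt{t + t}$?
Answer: $2214 + 270 \sqrt{2} \approx 2595.8$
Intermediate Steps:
$V{\left(t \right)} = - 2 \sqrt{2} t^{\frac{3}{2}}$ ($V{\left(t \right)} = - 2 t \sqrt{2 t} = - 2 t \sqrt{2} \sqrt{t} = - 2 \sqrt{2} t^{\frac{3}{2}}$)
$s = 27$ ($s = -18 + 45 = 27$)
$S = 82 + 10 \sqrt{2}$ ($S = 87 + \left(- 2 \sqrt{2} \cdot 1^{\frac{3}{2}} + \left(2 - 1\right)\right) \left(-5\right) = 87 + \left(\left(-2\right) \sqrt{2} \cdot 1 + \left(2 - 1\right)\right) \left(-5\right) = 87 + \left(- 2 \sqrt{2} + 1\right) \left(-5\right) = 87 + \left(1 - 2 \sqrt{2}\right) \left(-5\right) = 87 - \left(5 - 10 \sqrt{2}\right) = 82 + 10 \sqrt{2} \approx 96.142$)
$S s = \left(82 + 10 \sqrt{2}\right) 27 = 2214 + 270 \sqrt{2}$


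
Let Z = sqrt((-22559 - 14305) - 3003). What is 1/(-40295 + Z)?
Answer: -40295/1623726892 - I*sqrt(39867)/1623726892 ≈ -2.4816e-5 - 1.2297e-7*I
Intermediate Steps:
Z = I*sqrt(39867) (Z = sqrt(-36864 - 3003) = sqrt(-39867) = I*sqrt(39867) ≈ 199.67*I)
1/(-40295 + Z) = 1/(-40295 + I*sqrt(39867))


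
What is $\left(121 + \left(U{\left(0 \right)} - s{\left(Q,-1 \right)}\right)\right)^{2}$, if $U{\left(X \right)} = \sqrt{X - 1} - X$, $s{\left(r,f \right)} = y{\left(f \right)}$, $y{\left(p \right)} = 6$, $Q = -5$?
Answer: $\left(115 + i\right)^{2} \approx 13224.0 + 230.0 i$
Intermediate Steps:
$s{\left(r,f \right)} = 6$
$U{\left(X \right)} = \sqrt{-1 + X} - X$
$\left(121 + \left(U{\left(0 \right)} - s{\left(Q,-1 \right)}\right)\right)^{2} = \left(121 + \left(\left(\sqrt{-1 + 0} - 0\right) - 6\right)\right)^{2} = \left(121 - \left(6 - \sqrt{-1}\right)\right)^{2} = \left(121 - \left(6 - i\right)\right)^{2} = \left(115 + i\right)^{2}$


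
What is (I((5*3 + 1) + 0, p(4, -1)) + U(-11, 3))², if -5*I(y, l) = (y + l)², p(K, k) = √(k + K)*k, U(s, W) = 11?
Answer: 44688/25 - 13056*√3/25 ≈ 882.97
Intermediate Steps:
p(K, k) = k*√(K + k) (p(K, k) = √(K + k)*k = k*√(K + k))
I(y, l) = -(l + y)²/5 (I(y, l) = -(y + l)²/5 = -(l + y)²/5)
(I((5*3 + 1) + 0, p(4, -1)) + U(-11, 3))² = (-(-√(4 - 1) + ((5*3 + 1) + 0))²/5 + 11)² = (-(-√3 + ((15 + 1) + 0))²/5 + 11)² = (-(-√3 + (16 + 0))²/5 + 11)² = (-(-√3 + 16)²/5 + 11)² = (-(16 - √3)²/5 + 11)² = (11 - (16 - √3)²/5)²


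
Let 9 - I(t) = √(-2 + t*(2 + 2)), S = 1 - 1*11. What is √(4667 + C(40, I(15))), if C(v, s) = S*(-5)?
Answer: √4717 ≈ 68.680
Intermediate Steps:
S = -10 (S = 1 - 11 = -10)
I(t) = 9 - √(-2 + 4*t) (I(t) = 9 - √(-2 + t*(2 + 2)) = 9 - √(-2 + t*4) = 9 - √(-2 + 4*t))
C(v, s) = 50 (C(v, s) = -10*(-5) = 50)
√(4667 + C(40, I(15))) = √(4667 + 50) = √4717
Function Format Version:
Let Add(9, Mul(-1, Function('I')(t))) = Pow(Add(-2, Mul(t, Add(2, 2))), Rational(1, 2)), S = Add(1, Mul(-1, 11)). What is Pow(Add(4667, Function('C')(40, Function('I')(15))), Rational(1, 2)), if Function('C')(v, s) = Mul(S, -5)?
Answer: Pow(4717, Rational(1, 2)) ≈ 68.680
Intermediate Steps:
S = -10 (S = Add(1, -11) = -10)
Function('I')(t) = Add(9, Mul(-1, Pow(Add(-2, Mul(4, t)), Rational(1, 2)))) (Function('I')(t) = Add(9, Mul(-1, Pow(Add(-2, Mul(t, Add(2, 2))), Rational(1, 2)))) = Add(9, Mul(-1, Pow(Add(-2, Mul(t, 4)), Rational(1, 2)))) = Add(9, Mul(-1, Pow(Add(-2, Mul(4, t)), Rational(1, 2)))))
Function('C')(v, s) = 50 (Function('C')(v, s) = Mul(-10, -5) = 50)
Pow(Add(4667, Function('C')(40, Function('I')(15))), Rational(1, 2)) = Pow(Add(4667, 50), Rational(1, 2)) = Pow(4717, Rational(1, 2))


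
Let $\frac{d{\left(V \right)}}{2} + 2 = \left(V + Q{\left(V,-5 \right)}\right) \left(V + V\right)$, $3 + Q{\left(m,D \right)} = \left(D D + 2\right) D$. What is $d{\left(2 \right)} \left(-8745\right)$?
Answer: $9549540$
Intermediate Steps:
$Q{\left(m,D \right)} = -3 + D \left(2 + D^{2}\right)$ ($Q{\left(m,D \right)} = -3 + \left(D D + 2\right) D = -3 + \left(D^{2} + 2\right) D = -3 + \left(2 + D^{2}\right) D = -3 + D \left(2 + D^{2}\right)$)
$d{\left(V \right)} = -4 + 4 V \left(-138 + V\right)$ ($d{\left(V \right)} = -4 + 2 \left(V + \left(-3 + \left(-5\right)^{3} + 2 \left(-5\right)\right)\right) \left(V + V\right) = -4 + 2 \left(V - 138\right) 2 V = -4 + 2 \left(-138 + V\right) 2 V = -4 + 2 \cdot 2 V \left(-138 + V\right) = -4 + 4 V \left(-138 + V\right)$)
$d{\left(2 \right)} \left(-8745\right) = \left(-4 - 1104 + 4 \cdot 2^{2}\right) \left(-8745\right) = \left(-4 - 1104 + 4 \cdot 4\right) \left(-8745\right) = \left(-4 - 1104 + 16\right) \left(-8745\right) = \left(-1092\right) \left(-8745\right) = 9549540$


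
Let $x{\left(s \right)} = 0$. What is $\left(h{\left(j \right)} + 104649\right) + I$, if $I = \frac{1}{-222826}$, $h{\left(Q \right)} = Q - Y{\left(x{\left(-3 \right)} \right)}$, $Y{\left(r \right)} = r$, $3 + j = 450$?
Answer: $\frac{23418121295}{222826} \approx 1.051 \cdot 10^{5}$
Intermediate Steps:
$j = 447$ ($j = -3 + 450 = 447$)
$h{\left(Q \right)} = Q$ ($h{\left(Q \right)} = Q - 0 = Q + 0 = Q$)
$I = - \frac{1}{222826} \approx -4.4878 \cdot 10^{-6}$
$\left(h{\left(j \right)} + 104649\right) + I = \left(447 + 104649\right) - \frac{1}{222826} = 105096 - \frac{1}{222826} = \frac{23418121295}{222826}$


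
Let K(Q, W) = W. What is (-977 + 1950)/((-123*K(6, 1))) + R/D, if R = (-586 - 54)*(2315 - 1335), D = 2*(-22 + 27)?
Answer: -7715533/123 ≈ -62728.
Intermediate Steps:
D = 10 (D = 2*5 = 10)
R = -627200 (R = -640*980 = -627200)
(-977 + 1950)/((-123*K(6, 1))) + R/D = (-977 + 1950)/((-123*1)) - 627200/10 = 973/(-123) - 627200*⅒ = 973*(-1/123) - 62720 = -973/123 - 62720 = -7715533/123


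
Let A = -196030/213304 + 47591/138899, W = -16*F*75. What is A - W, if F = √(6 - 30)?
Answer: -8538510153/14813856148 + 2400*I*√6 ≈ -0.57639 + 5878.8*I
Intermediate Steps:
F = 2*I*√6 (F = √(-24) = 2*I*√6 ≈ 4.899*I)
W = -2400*I*√6 (W = -32*I*√6*75 = -2400*I*√6 ≈ -5878.8*I)
A = -8538510153/14813856148 (A = -196030*1/213304 + 47591*(1/138899) = -98015/106652 + 47591/138899 = -8538510153/14813856148 ≈ -0.57639)
A - W = -8538510153/14813856148 - (-2400)*I*√6 = -8538510153/14813856148 + 2400*I*√6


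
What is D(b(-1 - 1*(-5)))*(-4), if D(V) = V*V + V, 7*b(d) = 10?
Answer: -680/49 ≈ -13.878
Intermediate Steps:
b(d) = 10/7 (b(d) = (⅐)*10 = 10/7)
D(V) = V + V² (D(V) = V² + V = V + V²)
D(b(-1 - 1*(-5)))*(-4) = (10*(1 + 10/7)/7)*(-4) = ((10/7)*(17/7))*(-4) = (170/49)*(-4) = -680/49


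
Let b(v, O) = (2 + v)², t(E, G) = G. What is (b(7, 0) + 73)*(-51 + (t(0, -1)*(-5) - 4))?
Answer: -7700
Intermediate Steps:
(b(7, 0) + 73)*(-51 + (t(0, -1)*(-5) - 4)) = ((2 + 7)² + 73)*(-51 + (-1*(-5) - 4)) = (9² + 73)*(-51 + (5 - 4)) = (81 + 73)*(-51 + 1) = 154*(-50) = -7700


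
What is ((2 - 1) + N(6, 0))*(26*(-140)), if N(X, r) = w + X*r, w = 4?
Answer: -18200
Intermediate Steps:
N(X, r) = 4 + X*r
((2 - 1) + N(6, 0))*(26*(-140)) = ((2 - 1) + (4 + 6*0))*(26*(-140)) = (1 + (4 + 0))*(-3640) = (1 + 4)*(-3640) = 5*(-3640) = -18200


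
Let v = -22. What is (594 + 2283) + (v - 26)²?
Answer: 5181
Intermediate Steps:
(594 + 2283) + (v - 26)² = (594 + 2283) + (-22 - 26)² = 2877 + (-48)² = 2877 + 2304 = 5181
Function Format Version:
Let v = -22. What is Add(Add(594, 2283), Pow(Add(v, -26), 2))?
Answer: 5181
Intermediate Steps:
Add(Add(594, 2283), Pow(Add(v, -26), 2)) = Add(Add(594, 2283), Pow(Add(-22, -26), 2)) = Add(2877, Pow(-48, 2)) = Add(2877, 2304) = 5181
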